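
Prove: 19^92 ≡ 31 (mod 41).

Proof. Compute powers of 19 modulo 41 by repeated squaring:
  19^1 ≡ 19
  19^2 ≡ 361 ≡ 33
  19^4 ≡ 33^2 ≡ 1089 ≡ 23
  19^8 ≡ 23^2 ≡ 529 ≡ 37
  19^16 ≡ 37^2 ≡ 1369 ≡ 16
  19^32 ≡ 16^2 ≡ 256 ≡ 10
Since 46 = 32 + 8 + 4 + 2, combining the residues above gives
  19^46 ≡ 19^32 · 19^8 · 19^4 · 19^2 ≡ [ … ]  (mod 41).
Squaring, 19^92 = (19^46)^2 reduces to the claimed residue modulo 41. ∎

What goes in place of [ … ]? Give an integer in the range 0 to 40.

21

19^32 · 19^8 · 19^4 · 19^2 ≡ 10 · 37 · 23 · 33 = 280830.
280830 mod 41 = 21, so 19^46 ≡ 21 (mod 41).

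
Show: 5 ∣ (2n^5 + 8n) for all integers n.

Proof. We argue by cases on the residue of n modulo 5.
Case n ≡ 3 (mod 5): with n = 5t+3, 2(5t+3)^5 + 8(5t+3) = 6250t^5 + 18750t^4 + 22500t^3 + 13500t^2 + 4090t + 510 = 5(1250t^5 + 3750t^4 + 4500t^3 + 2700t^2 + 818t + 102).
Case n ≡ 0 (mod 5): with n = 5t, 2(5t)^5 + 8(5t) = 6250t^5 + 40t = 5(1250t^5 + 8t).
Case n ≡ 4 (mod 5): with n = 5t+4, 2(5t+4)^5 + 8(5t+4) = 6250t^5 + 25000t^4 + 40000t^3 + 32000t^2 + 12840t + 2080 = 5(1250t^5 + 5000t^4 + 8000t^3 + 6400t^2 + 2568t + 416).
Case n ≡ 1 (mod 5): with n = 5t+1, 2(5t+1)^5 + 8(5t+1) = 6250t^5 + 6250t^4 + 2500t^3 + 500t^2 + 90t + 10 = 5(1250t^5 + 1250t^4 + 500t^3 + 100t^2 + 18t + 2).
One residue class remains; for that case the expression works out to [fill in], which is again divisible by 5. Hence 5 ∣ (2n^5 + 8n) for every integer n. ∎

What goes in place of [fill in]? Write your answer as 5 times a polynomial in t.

Only n ≡ 2 (mod 5) is unaccounted for. Put n = 5t+2:
2(5t+2)^5 + 8(5t+2) expands to 6250t^5 + 12500t^4 + 10000t^3 + 4000t^2 + 840t + 80,
and factoring out 5 leaves 5(1250t^5 + 2500t^4 + 2000t^3 + 800t^2 + 168t + 16).

5(1250t^5 + 2500t^4 + 2000t^3 + 800t^2 + 168t + 16)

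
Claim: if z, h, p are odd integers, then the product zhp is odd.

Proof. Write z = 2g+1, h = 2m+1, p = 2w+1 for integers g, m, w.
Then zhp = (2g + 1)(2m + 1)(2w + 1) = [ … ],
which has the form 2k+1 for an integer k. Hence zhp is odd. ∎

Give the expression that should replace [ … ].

2(4gmw + 2gm + 2gw + g + 2mw + m + w) + 1

Expanding: (2g + 1)(2m + 1)(2w + 1) = 8gmw + 4gm + 4gw + 2g + 4mw + 2m + 2w + 1.
Every term except the constant is even, so this is 2(4gmw + 2gm + 2gw + g + 2mw + m + w) + 1,
and 4gmw + 2gm + 2gw + g + 2mw + m + w ∈ ℤ gives the required form.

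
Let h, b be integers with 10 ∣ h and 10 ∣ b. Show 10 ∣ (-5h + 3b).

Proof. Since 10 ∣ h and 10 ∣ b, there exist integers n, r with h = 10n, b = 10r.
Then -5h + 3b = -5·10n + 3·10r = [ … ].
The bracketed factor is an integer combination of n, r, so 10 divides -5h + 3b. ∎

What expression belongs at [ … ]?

10(-5n + 3r)

Each term has a factor of 10: -5·10n + 3·10r = 10·(-5n + 3r).
Since -5n + 3r is an integer, 10 ∣ (-5h + 3b).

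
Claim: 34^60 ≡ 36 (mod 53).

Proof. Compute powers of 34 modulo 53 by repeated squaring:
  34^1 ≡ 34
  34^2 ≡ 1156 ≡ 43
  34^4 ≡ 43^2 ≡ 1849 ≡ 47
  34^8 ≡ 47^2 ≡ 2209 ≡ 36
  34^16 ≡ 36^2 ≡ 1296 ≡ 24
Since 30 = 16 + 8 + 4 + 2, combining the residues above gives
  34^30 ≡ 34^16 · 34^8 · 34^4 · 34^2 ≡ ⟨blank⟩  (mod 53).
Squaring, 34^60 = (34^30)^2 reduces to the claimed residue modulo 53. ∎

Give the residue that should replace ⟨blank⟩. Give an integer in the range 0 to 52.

34^16 · 34^8 · 34^4 · 34^2 ≡ 24 · 36 · 47 · 43 = 1746144.
1746144 mod 53 = 6, so 34^30 ≡ 6 (mod 53).

6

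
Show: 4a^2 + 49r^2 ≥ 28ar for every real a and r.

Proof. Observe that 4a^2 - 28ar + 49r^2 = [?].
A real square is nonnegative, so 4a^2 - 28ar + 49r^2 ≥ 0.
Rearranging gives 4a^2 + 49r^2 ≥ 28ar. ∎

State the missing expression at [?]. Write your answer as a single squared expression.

(2a - 7r)^2

4a^2 - 28ar + 49r^2 is a perfect-square trinomial: the outer terms are (2a)^2 and (7r)^2, and the cross term is -2·2a·7r.
So 4a^2 - 28ar + 49r^2 = (2a - 7r)^2 ≥ 0.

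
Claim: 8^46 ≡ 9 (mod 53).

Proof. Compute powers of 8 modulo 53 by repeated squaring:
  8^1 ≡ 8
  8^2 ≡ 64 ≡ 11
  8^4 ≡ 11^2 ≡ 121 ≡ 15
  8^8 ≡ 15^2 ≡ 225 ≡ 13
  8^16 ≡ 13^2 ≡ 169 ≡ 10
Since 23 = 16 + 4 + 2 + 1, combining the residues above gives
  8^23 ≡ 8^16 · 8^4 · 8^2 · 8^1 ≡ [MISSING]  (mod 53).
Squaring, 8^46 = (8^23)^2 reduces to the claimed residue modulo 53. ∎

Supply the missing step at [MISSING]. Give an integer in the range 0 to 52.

8^16 · 8^4 · 8^2 · 8^1 ≡ 10 · 15 · 11 · 8 = 13200.
13200 mod 53 = 3, so 8^23 ≡ 3 (mod 53).

3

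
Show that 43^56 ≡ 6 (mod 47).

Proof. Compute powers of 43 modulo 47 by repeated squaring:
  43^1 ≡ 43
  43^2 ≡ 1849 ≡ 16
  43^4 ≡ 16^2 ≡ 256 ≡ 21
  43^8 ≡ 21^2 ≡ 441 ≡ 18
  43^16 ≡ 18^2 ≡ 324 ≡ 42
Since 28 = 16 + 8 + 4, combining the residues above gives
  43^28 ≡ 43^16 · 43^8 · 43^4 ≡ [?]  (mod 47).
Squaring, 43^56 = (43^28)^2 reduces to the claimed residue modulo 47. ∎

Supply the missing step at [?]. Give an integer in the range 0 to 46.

43^16 · 43^8 · 43^4 ≡ 42 · 18 · 21 = 15876.
15876 mod 47 = 37, so 43^28 ≡ 37 (mod 47).

37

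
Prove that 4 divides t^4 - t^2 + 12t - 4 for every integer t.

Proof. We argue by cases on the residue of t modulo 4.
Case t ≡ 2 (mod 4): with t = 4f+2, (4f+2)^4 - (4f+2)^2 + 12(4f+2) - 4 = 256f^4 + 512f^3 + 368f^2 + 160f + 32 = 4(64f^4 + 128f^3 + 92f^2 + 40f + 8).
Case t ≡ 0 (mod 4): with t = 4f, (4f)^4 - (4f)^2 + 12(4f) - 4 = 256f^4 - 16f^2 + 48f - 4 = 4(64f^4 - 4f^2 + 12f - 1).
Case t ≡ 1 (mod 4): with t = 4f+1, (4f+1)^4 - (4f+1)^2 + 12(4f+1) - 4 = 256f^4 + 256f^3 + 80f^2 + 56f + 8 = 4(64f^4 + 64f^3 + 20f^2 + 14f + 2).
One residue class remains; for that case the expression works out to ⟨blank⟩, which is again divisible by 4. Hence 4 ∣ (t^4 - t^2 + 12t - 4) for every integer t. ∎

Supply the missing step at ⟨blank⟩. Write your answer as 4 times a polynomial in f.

Only t ≡ 3 (mod 4) is unaccounted for. Put t = 4f+3:
(4f+3)^4 - (4f+3)^2 + 12(4f+3) - 4 expands to 256f^4 + 768f^3 + 848f^2 + 456f + 104,
and factoring out 4 leaves 4(64f^4 + 192f^3 + 212f^2 + 114f + 26).

4(64f^4 + 192f^3 + 212f^2 + 114f + 26)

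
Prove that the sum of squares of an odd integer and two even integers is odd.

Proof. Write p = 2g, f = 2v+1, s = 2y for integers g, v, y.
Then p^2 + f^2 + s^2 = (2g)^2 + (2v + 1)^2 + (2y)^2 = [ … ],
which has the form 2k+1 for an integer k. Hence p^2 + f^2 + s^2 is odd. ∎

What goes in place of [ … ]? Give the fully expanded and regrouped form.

(2g)^2 + (2v + 1)^2 + (2y)^2 = 4g^2 + 4v^2 + 4v + 4y^2 + 1
= 2(2g^2 + 2v^2 + 2v + 2y^2) + 1.
Since 2g^2 + 2v^2 + 2v + 2y^2 is an integer, the sum of squares is of the form 2k+1 for an integer k.

2(2g^2 + 2v^2 + 2v + 2y^2) + 1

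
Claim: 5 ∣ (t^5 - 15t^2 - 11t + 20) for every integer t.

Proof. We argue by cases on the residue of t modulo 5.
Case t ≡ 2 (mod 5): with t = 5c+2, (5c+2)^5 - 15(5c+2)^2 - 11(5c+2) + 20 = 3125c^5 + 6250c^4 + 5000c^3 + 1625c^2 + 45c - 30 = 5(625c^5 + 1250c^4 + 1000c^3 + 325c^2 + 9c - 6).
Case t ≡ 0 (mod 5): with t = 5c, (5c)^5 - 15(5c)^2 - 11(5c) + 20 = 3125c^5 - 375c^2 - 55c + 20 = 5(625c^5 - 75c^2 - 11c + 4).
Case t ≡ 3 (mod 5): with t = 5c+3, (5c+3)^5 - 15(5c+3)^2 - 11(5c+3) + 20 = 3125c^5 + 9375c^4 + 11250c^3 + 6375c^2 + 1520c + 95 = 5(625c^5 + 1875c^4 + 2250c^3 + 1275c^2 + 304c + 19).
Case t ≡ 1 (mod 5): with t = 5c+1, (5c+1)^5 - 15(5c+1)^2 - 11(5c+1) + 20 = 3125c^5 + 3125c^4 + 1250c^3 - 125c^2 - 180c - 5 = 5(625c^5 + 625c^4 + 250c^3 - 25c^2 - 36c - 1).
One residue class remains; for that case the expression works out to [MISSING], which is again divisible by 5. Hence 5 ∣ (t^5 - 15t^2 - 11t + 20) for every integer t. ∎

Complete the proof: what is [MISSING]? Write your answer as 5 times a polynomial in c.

The residues treated are {2, 0, 3, 1}, so the missing case is t ≡ 4 (mod 5); write t = 5c+4.
Then (5c+4)^5 - 15(5c+4)^2 - 11(5c+4) + 20 = 3125c^5 + 12500c^4 + 20000c^3 + 15625c^2 + 5745c + 760 = 5(625c^5 + 2500c^4 + 4000c^3 + 3125c^2 + 1149c + 152).

5(625c^5 + 2500c^4 + 4000c^3 + 3125c^2 + 1149c + 152)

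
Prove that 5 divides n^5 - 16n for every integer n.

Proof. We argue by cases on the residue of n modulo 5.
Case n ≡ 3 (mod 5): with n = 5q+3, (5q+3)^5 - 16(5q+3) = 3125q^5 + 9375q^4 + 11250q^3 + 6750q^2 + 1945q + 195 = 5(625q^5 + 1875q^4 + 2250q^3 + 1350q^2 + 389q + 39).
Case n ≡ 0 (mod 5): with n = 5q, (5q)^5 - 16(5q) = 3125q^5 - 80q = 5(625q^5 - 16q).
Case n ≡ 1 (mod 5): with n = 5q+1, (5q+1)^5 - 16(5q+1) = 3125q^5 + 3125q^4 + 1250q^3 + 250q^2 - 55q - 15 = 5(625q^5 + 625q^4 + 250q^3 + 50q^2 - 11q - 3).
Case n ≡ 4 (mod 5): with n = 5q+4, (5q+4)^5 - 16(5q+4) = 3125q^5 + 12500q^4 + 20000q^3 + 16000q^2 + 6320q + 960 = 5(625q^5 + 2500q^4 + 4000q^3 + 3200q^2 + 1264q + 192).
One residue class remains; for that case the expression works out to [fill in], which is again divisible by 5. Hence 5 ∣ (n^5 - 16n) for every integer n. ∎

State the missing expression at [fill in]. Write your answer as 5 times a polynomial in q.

5(625q^5 + 1250q^4 + 1000q^3 + 400q^2 + 64q)

Only n ≡ 2 (mod 5) is unaccounted for. Put n = 5q+2:
(5q+2)^5 - 16(5q+2) expands to 3125q^5 + 6250q^4 + 5000q^3 + 2000q^2 + 320q,
and factoring out 5 leaves 5(625q^5 + 1250q^4 + 1000q^3 + 400q^2 + 64q).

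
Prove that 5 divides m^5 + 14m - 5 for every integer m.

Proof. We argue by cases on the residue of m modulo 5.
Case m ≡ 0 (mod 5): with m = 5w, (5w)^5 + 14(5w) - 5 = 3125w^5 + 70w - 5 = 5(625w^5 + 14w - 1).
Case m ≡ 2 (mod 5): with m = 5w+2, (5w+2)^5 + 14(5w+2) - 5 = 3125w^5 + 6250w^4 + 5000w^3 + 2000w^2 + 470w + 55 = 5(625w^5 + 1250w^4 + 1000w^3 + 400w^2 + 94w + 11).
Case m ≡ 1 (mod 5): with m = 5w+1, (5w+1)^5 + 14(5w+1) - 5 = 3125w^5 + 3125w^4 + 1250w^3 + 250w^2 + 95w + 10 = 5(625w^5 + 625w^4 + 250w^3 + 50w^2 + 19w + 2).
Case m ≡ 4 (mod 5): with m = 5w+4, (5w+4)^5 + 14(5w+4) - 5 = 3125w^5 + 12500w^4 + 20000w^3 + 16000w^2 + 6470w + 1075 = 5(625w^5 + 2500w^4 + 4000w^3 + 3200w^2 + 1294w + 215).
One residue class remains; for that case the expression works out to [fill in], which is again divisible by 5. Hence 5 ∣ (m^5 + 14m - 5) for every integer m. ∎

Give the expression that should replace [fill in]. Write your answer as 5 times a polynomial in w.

Only m ≡ 3 (mod 5) is unaccounted for. Put m = 5w+3:
(5w+3)^5 + 14(5w+3) - 5 expands to 3125w^5 + 9375w^4 + 11250w^3 + 6750w^2 + 2095w + 280,
and factoring out 5 leaves 5(625w^5 + 1875w^4 + 2250w^3 + 1350w^2 + 419w + 56).

5(625w^5 + 1875w^4 + 2250w^3 + 1350w^2 + 419w + 56)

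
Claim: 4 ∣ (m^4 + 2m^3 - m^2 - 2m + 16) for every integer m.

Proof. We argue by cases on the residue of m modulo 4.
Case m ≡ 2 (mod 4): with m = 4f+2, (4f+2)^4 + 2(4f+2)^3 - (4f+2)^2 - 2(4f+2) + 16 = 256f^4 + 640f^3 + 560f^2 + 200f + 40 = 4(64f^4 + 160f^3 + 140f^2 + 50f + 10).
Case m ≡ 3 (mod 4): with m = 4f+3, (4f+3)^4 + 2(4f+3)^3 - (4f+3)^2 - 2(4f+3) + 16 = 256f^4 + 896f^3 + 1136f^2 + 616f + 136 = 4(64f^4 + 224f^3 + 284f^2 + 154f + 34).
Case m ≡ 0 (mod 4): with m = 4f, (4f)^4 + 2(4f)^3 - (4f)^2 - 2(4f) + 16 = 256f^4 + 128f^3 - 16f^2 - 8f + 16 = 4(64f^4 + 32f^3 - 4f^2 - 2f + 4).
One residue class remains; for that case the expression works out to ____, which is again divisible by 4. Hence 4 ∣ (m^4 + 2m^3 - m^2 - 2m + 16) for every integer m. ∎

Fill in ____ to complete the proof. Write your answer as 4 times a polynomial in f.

Only m ≡ 1 (mod 4) is unaccounted for. Put m = 4f+1:
(4f+1)^4 + 2(4f+1)^3 - (4f+1)^2 - 2(4f+1) + 16 expands to 256f^4 + 384f^3 + 176f^2 + 24f + 16,
and factoring out 4 leaves 4(64f^4 + 96f^3 + 44f^2 + 6f + 4).

4(64f^4 + 96f^3 + 44f^2 + 6f + 4)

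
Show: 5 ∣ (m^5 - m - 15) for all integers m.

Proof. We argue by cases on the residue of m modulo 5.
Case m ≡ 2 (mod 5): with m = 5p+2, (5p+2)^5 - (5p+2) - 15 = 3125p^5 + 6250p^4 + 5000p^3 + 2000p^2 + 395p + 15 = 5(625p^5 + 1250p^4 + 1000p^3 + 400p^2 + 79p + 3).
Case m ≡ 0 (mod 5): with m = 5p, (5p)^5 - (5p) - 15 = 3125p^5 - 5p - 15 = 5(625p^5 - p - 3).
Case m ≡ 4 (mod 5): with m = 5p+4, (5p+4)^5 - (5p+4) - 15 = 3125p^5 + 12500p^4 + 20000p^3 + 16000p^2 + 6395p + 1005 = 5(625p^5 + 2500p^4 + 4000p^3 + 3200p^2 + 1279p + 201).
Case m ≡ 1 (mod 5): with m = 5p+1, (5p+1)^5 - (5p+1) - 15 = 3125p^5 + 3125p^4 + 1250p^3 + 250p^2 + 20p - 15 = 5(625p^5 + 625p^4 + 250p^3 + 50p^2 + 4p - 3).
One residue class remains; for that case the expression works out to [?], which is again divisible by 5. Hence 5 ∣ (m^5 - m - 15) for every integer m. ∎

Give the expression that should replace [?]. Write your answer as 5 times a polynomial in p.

5(625p^5 + 1875p^4 + 2250p^3 + 1350p^2 + 404p + 45)

The residues treated are {2, 0, 4, 1}, so the missing case is m ≡ 3 (mod 5); write m = 5p+3.
Then (5p+3)^5 - (5p+3) - 15 = 3125p^5 + 9375p^4 + 11250p^3 + 6750p^2 + 2020p + 225 = 5(625p^5 + 1875p^4 + 2250p^3 + 1350p^2 + 404p + 45).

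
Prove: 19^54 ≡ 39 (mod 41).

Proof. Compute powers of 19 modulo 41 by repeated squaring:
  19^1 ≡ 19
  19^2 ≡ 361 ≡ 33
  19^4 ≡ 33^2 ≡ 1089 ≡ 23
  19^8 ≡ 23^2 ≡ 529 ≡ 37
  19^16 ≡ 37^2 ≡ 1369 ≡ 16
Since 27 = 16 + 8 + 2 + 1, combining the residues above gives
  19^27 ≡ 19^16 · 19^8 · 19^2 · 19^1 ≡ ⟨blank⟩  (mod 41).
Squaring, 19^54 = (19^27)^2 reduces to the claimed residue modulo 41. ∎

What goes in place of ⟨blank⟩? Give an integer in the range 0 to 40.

11

19^16 · 19^8 · 19^2 · 19^1 ≡ 16 · 37 · 33 · 19 = 371184.
371184 mod 41 = 11, so 19^27 ≡ 11 (mod 41).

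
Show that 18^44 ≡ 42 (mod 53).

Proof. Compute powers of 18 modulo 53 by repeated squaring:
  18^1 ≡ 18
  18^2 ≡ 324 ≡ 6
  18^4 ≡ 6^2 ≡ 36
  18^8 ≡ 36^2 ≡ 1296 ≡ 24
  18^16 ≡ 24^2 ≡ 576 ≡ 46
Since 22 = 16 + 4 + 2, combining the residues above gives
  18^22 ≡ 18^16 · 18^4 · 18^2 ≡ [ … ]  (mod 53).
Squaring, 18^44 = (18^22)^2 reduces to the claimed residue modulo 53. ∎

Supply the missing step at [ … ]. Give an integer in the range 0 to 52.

25

Multiply the listed residues: 46 · 36 · 6 = 1656 → 9936.
Reducing modulo 53: 9936 = 187·53 + 25, so 18^22 ≡ 25.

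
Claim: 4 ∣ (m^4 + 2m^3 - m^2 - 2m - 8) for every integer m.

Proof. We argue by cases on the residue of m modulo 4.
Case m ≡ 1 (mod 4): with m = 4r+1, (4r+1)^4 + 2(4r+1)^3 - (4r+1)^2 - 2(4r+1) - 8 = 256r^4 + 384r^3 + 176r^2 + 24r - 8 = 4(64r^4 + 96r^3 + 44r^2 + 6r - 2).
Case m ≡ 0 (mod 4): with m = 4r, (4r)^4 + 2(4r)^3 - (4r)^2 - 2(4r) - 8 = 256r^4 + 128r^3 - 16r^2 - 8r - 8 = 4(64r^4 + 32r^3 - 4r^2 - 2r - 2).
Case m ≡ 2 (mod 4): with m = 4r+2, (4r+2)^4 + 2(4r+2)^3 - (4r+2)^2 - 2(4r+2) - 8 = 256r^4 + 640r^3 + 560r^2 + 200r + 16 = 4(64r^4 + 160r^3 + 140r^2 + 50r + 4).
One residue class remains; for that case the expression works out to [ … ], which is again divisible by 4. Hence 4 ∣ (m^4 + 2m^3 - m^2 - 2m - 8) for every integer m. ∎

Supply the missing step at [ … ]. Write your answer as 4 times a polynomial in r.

4(64r^4 + 224r^3 + 284r^2 + 154r + 28)

The residues treated are {1, 0, 2}, so the missing case is m ≡ 3 (mod 4); write m = 4r+3.
Then (4r+3)^4 + 2(4r+3)^3 - (4r+3)^2 - 2(4r+3) - 8 = 256r^4 + 896r^3 + 1136r^2 + 616r + 112 = 4(64r^4 + 224r^3 + 284r^2 + 154r + 28).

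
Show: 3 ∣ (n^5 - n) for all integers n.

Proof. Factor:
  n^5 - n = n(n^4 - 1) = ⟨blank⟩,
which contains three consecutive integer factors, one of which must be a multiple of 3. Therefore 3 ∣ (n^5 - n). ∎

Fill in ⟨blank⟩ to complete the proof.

(n - 1)n(n + 1)(n^2 + 1)

n^4 - 1 = (n^2 - 1)(n^2 + 1), and n^2 - 1 = (n-1)(n+1).
So n(n^4 - 1) = (n - 1)n(n + 1)(n^2 + 1).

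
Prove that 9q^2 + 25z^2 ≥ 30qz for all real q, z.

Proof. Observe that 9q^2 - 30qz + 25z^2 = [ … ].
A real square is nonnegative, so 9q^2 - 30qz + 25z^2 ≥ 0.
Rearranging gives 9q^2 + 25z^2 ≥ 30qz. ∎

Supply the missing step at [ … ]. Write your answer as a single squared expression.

(3q - 5z)^2

9q^2 - 30qz + 25z^2 is a perfect-square trinomial: the outer terms are (3q)^2 and (5z)^2, and the cross term is -2·3q·5z.
So 9q^2 - 30qz + 25z^2 = (3q - 5z)^2 ≥ 0.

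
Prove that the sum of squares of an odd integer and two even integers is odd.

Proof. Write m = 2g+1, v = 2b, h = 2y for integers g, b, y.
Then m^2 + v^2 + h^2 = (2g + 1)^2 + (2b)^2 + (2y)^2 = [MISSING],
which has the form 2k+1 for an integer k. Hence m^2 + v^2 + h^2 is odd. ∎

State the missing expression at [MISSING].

Expanding: (2g + 1)^2 + (2b)^2 + (2y)^2 = 4b^2 + 4g^2 + 4g + 4y^2 + 1.
Every term except the constant is even, so this is 2(2b^2 + 2g^2 + 2g + 2y^2) + 1,
and 2b^2 + 2g^2 + 2g + 2y^2 ∈ ℤ gives the required form.

2(2b^2 + 2g^2 + 2g + 2y^2) + 1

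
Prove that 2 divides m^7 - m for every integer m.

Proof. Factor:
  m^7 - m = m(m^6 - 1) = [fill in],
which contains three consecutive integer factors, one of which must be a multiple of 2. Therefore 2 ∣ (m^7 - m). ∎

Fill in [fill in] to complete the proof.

m^6 - 1 = (m^2 - 1)(m^4 + m^2 + 1), and m^2 - 1 = (m-1)(m+1).
So m(m^6 - 1) = (m - 1)m(m + 1)(m^4 + m^2 + 1).

(m - 1)m(m + 1)(m^4 + m^2 + 1)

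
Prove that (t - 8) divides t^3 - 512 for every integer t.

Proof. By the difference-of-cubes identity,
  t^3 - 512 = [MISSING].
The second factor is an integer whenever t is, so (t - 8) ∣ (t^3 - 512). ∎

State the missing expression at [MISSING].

a^3 - b^3 = (a - b)(a^2 + ab + b^2). With a = t, b = 8:
t^3 - 512 = (t - 8)(t^2 + 8t + 64).

(t - 8)(t^2 + 8t + 64)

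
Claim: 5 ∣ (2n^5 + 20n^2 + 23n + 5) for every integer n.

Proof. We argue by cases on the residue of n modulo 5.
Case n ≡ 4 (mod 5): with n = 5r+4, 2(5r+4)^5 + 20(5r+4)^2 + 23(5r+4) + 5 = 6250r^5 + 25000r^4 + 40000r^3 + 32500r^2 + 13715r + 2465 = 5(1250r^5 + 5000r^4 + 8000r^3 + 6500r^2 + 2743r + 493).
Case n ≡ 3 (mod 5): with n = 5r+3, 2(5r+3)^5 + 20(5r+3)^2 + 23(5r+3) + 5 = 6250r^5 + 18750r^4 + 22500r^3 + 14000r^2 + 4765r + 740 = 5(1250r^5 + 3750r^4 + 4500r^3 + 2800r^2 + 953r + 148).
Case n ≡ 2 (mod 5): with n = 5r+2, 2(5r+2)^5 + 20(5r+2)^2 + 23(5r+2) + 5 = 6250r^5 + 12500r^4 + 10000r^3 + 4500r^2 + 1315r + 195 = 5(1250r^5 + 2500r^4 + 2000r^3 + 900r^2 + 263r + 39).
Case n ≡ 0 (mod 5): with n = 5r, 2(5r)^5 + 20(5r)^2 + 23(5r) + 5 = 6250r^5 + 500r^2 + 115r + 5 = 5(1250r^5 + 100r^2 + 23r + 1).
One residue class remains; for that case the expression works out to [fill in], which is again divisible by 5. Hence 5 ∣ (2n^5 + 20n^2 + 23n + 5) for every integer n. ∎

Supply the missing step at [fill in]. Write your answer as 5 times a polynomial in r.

5(1250r^5 + 1250r^4 + 500r^3 + 200r^2 + 73r + 10)

Only n ≡ 1 (mod 5) is unaccounted for. Put n = 5r+1:
2(5r+1)^5 + 20(5r+1)^2 + 23(5r+1) + 5 expands to 6250r^5 + 6250r^4 + 2500r^3 + 1000r^2 + 365r + 50,
and factoring out 5 leaves 5(1250r^5 + 1250r^4 + 500r^3 + 200r^2 + 73r + 10).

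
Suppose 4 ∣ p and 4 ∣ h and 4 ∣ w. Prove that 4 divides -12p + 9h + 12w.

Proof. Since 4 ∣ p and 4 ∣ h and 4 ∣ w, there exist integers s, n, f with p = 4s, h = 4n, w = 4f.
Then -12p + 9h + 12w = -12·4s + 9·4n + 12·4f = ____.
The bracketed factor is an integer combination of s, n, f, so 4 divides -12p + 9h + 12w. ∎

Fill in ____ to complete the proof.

Pull the common 4 out of every term: -12·4s + 9·4n + 12·4f = 4(12f + 9n - 12s).
12f + 9n - 12s is an integer, which exhibits the divisibility.

4(12f + 9n - 12s)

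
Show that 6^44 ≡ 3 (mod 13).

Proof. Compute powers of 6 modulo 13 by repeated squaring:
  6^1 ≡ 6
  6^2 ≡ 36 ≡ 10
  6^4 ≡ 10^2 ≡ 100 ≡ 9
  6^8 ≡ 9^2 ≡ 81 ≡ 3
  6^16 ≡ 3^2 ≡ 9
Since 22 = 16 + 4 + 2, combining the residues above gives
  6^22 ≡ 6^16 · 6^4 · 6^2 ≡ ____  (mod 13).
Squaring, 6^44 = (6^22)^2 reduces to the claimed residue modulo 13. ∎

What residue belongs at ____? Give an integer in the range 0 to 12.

4

6^16 · 6^4 · 6^2 ≡ 9 · 9 · 10 = 810.
810 mod 13 = 4, so 6^22 ≡ 4 (mod 13).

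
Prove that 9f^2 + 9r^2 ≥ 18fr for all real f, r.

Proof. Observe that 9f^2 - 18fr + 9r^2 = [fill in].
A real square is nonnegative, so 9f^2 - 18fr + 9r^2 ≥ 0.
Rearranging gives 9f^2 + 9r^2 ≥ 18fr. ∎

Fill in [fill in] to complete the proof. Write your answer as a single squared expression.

The leading and trailing coefficients are 3^2 and 3^2, and 18 = 2·3·3, so the trinomial is (3f - 3r)^2.
Hence 9f^2 - 18fr + 9r^2 ≥ 0.

(3f - 3r)^2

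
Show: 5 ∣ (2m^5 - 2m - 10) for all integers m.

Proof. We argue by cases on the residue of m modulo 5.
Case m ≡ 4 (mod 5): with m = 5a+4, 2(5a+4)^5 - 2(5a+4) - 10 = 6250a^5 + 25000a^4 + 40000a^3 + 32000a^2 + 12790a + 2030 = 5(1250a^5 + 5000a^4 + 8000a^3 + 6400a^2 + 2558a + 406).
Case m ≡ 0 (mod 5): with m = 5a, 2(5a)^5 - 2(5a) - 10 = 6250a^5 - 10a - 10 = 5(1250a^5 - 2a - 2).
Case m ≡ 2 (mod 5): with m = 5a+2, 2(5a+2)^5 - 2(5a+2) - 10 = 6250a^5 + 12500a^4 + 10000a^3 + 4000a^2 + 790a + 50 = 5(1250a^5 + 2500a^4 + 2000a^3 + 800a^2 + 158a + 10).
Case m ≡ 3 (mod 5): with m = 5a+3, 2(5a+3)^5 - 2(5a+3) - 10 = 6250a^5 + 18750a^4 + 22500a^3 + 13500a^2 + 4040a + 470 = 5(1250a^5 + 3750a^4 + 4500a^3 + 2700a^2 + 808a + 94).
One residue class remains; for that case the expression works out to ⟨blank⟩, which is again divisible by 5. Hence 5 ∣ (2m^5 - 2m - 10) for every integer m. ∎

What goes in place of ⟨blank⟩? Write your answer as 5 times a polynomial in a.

Only m ≡ 1 (mod 5) is unaccounted for. Put m = 5a+1:
2(5a+1)^5 - 2(5a+1) - 10 expands to 6250a^5 + 6250a^4 + 2500a^3 + 500a^2 + 40a - 10,
and factoring out 5 leaves 5(1250a^5 + 1250a^4 + 500a^3 + 100a^2 + 8a - 2).

5(1250a^5 + 1250a^4 + 500a^3 + 100a^2 + 8a - 2)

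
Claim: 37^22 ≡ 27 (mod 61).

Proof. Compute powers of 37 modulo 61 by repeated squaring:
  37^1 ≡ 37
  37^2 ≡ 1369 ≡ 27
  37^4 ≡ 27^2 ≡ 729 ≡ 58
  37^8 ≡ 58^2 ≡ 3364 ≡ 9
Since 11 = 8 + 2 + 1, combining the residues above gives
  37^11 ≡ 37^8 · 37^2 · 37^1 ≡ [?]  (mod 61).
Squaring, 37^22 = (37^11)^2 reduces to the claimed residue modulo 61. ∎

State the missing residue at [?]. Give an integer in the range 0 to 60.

24

37^8 · 37^2 · 37^1 ≡ 9 · 27 · 37 = 8991.
8991 mod 61 = 24, so 37^11 ≡ 24 (mod 61).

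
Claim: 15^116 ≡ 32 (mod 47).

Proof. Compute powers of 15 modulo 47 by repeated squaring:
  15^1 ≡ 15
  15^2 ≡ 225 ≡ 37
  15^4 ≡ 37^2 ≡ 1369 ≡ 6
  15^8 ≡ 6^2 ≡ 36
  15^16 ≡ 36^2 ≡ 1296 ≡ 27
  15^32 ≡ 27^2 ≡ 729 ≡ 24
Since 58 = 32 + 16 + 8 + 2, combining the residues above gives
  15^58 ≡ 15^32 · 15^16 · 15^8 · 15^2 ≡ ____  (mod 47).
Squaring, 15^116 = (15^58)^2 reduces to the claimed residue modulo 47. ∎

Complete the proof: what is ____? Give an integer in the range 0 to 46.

15^32 · 15^16 · 15^8 · 15^2 ≡ 24 · 27 · 36 · 37 = 863136.
863136 mod 47 = 28, so 15^58 ≡ 28 (mod 47).

28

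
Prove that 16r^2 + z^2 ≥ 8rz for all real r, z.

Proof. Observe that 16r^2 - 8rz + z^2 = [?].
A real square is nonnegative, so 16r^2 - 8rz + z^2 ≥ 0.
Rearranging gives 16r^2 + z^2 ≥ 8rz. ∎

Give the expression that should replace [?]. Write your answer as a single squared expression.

(4r - z)^2

16r^2 - 8rz + z^2 is a perfect-square trinomial: the outer terms are (4r)^2 and (z)^2, and the cross term is -2·4r·z.
So 16r^2 - 8rz + z^2 = (4r - z)^2 ≥ 0.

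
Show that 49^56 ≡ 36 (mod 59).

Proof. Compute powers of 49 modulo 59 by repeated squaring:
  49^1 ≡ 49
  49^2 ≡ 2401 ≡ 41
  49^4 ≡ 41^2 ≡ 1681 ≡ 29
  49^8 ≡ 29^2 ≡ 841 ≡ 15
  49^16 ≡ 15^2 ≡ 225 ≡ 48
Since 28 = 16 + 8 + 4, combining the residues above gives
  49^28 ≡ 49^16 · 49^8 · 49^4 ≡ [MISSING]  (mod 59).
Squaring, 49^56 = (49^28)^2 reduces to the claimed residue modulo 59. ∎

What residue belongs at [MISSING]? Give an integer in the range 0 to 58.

53

49^16 · 49^8 · 49^4 ≡ 48 · 15 · 29 = 20880.
20880 mod 59 = 53, so 49^28 ≡ 53 (mod 59).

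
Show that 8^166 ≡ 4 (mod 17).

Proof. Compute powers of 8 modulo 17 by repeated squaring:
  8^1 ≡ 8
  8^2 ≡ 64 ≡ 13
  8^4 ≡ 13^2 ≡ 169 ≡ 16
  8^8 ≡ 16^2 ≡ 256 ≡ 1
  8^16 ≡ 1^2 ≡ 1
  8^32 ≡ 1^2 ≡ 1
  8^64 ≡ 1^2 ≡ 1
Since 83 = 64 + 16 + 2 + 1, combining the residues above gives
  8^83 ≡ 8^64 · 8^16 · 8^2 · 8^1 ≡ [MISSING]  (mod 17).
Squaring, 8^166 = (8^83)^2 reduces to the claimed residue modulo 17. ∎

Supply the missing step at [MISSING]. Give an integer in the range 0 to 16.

8^64 · 8^16 · 8^2 · 8^1 ≡ 1 · 1 · 13 · 8 = 104.
104 mod 17 = 2, so 8^83 ≡ 2 (mod 17).

2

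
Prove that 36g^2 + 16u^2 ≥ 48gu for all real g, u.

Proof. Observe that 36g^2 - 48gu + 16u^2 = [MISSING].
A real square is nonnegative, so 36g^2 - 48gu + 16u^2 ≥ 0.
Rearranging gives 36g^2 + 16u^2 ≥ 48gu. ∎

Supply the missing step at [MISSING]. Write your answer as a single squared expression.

36g^2 - 48gu + 16u^2 is a perfect-square trinomial: the outer terms are (6g)^2 and (4u)^2, and the cross term is -2·6g·4u.
So 36g^2 - 48gu + 16u^2 = (6g - 4u)^2 ≥ 0.

(6g - 4u)^2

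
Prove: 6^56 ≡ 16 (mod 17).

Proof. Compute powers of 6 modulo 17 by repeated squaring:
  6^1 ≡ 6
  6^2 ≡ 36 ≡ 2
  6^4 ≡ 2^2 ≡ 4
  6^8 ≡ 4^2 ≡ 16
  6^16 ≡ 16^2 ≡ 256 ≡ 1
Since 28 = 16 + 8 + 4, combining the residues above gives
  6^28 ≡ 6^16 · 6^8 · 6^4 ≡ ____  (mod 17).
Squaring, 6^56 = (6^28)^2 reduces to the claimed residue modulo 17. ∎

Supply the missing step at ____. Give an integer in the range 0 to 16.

13

Multiply the listed residues: 1 · 16 · 4 = 16 → 64.
Reducing modulo 17: 64 = 3·17 + 13, so 6^28 ≡ 13.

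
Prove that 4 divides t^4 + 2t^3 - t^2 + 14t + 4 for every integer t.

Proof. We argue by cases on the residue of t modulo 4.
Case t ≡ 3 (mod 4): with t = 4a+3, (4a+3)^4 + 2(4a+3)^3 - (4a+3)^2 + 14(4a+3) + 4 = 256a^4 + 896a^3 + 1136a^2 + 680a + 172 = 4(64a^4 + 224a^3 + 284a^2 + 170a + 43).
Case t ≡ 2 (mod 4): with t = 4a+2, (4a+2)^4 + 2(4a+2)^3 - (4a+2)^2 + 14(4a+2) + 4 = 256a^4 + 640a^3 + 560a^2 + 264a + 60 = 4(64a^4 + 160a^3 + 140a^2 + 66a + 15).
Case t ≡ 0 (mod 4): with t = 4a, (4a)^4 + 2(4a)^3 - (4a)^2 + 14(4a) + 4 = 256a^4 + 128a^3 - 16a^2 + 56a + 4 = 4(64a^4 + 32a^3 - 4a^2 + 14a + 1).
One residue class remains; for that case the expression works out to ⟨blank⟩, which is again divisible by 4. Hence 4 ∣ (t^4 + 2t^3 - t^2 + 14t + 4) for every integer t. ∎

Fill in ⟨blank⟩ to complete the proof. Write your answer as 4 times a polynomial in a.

Only t ≡ 1 (mod 4) is unaccounted for. Put t = 4a+1:
(4a+1)^4 + 2(4a+1)^3 - (4a+1)^2 + 14(4a+1) + 4 expands to 256a^4 + 384a^3 + 176a^2 + 88a + 20,
and factoring out 4 leaves 4(64a^4 + 96a^3 + 44a^2 + 22a + 5).

4(64a^4 + 96a^3 + 44a^2 + 22a + 5)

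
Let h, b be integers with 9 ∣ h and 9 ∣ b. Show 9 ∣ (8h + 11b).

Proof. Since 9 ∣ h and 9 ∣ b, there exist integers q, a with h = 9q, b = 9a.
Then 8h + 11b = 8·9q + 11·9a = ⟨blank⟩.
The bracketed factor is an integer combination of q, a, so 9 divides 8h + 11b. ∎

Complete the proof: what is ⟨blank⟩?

9(11a + 8q)

Each term has a factor of 9: 8·9q + 11·9a = 9·(11a + 8q).
Since 11a + 8q is an integer, 9 ∣ (8h + 11b).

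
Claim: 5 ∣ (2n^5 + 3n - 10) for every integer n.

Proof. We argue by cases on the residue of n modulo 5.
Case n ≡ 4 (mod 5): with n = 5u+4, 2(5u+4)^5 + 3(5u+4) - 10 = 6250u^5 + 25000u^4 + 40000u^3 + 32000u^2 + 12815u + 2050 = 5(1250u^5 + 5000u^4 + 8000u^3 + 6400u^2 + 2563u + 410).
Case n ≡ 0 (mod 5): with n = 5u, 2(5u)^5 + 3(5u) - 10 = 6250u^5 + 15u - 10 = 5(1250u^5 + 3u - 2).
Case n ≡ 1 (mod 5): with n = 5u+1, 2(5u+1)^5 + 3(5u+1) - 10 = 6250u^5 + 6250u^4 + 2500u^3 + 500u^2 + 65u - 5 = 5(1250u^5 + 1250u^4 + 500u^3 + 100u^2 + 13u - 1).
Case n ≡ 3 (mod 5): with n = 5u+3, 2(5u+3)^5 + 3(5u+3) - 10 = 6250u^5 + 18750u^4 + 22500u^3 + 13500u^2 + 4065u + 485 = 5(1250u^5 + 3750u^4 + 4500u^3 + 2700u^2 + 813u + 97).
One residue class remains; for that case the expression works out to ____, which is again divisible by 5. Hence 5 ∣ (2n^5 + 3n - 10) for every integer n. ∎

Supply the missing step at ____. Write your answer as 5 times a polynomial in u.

The residues treated are {4, 0, 1, 3}, so the missing case is n ≡ 2 (mod 5); write n = 5u+2.
Then 2(5u+2)^5 + 3(5u+2) - 10 = 6250u^5 + 12500u^4 + 10000u^3 + 4000u^2 + 815u + 60 = 5(1250u^5 + 2500u^4 + 2000u^3 + 800u^2 + 163u + 12).

5(1250u^5 + 2500u^4 + 2000u^3 + 800u^2 + 163u + 12)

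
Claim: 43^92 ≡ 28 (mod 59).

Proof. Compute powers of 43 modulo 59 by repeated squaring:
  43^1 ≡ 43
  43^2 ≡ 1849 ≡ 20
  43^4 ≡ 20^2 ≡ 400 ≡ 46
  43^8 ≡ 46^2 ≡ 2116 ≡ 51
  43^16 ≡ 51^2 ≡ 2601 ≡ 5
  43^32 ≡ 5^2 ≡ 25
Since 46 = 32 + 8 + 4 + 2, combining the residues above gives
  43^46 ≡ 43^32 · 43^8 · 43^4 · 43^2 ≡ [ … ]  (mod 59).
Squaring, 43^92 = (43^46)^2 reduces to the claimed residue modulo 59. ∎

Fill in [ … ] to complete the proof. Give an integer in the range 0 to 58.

21

Multiply the listed residues: 25 · 51 · 46 · 20 = 1275 → 58650 → 1173000.
Reducing modulo 59: 1173000 = 19881·59 + 21, so 43^46 ≡ 21.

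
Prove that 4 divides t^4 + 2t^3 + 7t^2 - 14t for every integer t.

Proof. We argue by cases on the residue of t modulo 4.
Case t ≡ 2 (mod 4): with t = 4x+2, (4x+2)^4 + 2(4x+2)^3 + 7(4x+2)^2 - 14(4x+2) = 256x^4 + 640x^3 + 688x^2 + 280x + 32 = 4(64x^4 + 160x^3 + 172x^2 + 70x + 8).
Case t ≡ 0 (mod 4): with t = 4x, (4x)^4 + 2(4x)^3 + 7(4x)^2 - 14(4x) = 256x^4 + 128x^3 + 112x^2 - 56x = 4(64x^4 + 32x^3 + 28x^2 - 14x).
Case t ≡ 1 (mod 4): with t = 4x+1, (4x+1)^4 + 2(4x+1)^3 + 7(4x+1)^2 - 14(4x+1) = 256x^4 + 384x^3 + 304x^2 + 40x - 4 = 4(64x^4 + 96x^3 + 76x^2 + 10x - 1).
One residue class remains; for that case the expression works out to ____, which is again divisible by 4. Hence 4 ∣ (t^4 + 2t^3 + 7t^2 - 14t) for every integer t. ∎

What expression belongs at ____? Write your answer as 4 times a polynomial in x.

Only t ≡ 3 (mod 4) is unaccounted for. Put t = 4x+3:
(4x+3)^4 + 2(4x+3)^3 + 7(4x+3)^2 - 14(4x+3) expands to 256x^4 + 896x^3 + 1264x^2 + 760x + 156,
and factoring out 4 leaves 4(64x^4 + 224x^3 + 316x^2 + 190x + 39).

4(64x^4 + 224x^3 + 316x^2 + 190x + 39)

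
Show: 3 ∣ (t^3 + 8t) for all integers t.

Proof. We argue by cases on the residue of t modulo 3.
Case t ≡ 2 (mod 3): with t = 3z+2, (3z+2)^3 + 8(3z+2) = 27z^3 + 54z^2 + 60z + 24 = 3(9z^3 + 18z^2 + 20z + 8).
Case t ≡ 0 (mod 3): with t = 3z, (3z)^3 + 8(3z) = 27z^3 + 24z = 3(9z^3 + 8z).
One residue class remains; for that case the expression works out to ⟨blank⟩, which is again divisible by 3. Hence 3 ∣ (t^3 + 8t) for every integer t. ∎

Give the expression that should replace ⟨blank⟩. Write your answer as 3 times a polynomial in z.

The residues treated are {2, 0}, so the missing case is t ≡ 1 (mod 3); write t = 3z+1.
Then (3z+1)^3 + 8(3z+1) = 27z^3 + 27z^2 + 33z + 9 = 3(9z^3 + 9z^2 + 11z + 3).

3(9z^3 + 9z^2 + 11z + 3)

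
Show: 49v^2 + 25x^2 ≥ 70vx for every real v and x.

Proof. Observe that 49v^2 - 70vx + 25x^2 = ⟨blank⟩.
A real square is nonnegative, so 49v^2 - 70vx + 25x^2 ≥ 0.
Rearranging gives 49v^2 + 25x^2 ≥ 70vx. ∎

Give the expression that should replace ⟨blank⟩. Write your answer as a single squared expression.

The leading and trailing coefficients are 7^2 and 5^2, and 70 = 2·7·5, so the trinomial is (7v - 5x)^2.
Hence 49v^2 - 70vx + 25x^2 ≥ 0.

(7v - 5x)^2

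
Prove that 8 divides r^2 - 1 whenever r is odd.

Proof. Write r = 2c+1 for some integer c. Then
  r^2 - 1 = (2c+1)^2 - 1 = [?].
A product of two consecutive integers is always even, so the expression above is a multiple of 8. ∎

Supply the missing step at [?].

(2c+1)^2 - 1 = 4c^2 + 4c + 1 - 1 = 4c^2 + 4c = 4c(c+1).
Since c and c+1 are consecutive, c(c+1) is even, and 4·(even) is a multiple of 8.

4c(c + 1)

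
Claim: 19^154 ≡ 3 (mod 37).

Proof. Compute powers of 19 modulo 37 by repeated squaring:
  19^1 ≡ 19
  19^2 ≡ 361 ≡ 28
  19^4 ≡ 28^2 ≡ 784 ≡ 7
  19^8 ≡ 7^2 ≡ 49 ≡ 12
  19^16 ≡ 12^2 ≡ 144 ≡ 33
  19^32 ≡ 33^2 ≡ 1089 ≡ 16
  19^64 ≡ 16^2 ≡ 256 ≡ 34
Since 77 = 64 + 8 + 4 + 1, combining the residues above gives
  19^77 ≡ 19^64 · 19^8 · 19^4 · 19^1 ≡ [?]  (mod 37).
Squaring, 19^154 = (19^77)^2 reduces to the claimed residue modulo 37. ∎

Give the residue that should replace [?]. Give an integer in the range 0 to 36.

Multiply the listed residues: 34 · 12 · 7 · 19 = 408 → 2856 → 54264.
Reducing modulo 37: 54264 = 1466·37 + 22, so 19^77 ≡ 22.

22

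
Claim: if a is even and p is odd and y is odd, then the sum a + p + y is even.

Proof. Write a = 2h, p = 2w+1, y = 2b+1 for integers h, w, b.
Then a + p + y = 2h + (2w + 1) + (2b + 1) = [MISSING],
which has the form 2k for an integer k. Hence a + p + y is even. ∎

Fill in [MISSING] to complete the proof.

2h + (2w + 1) + (2b + 1) = 2b + 2h + 2w + 2
= 2(b + h + w + 1).
Since b + h + w + 1 is an integer, the sum is of the form 2k for an integer k.

2(b + h + w + 1)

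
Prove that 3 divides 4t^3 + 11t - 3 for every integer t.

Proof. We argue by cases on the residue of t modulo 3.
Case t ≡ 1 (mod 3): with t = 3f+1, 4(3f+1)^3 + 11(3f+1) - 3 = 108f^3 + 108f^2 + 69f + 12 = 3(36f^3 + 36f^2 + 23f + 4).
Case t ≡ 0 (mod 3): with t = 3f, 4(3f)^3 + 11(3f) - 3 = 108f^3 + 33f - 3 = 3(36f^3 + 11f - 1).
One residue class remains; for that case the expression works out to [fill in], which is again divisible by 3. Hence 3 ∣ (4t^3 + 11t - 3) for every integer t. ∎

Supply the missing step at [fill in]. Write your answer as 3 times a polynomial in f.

3(36f^3 + 72f^2 + 59f + 17)

Only t ≡ 2 (mod 3) is unaccounted for. Put t = 3f+2:
4(3f+2)^3 + 11(3f+2) - 3 expands to 108f^3 + 216f^2 + 177f + 51,
and factoring out 3 leaves 3(36f^3 + 72f^2 + 59f + 17).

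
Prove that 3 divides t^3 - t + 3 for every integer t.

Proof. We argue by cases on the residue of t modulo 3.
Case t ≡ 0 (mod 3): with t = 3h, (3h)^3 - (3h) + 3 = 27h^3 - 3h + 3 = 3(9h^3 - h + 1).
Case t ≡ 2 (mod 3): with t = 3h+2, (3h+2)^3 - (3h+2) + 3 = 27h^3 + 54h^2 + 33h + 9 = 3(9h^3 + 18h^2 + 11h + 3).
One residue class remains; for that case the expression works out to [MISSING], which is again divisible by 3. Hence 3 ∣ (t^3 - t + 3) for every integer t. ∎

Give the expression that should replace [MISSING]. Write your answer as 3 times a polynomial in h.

3(9h^3 + 9h^2 + 2h + 1)

The residues treated are {0, 2}, so the missing case is t ≡ 1 (mod 3); write t = 3h+1.
Then (3h+1)^3 - (3h+1) + 3 = 27h^3 + 27h^2 + 6h + 3 = 3(9h^3 + 9h^2 + 2h + 1).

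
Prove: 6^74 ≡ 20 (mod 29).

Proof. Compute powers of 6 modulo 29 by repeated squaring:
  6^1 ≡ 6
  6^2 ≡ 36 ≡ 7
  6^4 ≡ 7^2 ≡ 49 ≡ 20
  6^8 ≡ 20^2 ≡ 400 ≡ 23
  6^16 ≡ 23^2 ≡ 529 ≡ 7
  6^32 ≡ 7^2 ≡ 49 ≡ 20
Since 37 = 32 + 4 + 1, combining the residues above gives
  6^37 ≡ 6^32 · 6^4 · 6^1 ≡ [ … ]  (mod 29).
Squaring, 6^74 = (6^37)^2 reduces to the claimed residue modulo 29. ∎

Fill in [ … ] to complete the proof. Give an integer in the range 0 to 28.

6^32 · 6^4 · 6^1 ≡ 20 · 20 · 6 = 2400.
2400 mod 29 = 22, so 6^37 ≡ 22 (mod 29).

22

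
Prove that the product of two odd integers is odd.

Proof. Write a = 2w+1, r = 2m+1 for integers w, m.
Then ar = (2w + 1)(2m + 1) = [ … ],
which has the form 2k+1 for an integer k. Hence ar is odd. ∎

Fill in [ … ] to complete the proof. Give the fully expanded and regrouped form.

Expanding: (2w + 1)(2m + 1) = 4mw + 2m + 2w + 1.
Every term except the constant is even, so this is 2(2mw + m + w) + 1,
and 2mw + m + w ∈ ℤ gives the required form.

2(2mw + m + w) + 1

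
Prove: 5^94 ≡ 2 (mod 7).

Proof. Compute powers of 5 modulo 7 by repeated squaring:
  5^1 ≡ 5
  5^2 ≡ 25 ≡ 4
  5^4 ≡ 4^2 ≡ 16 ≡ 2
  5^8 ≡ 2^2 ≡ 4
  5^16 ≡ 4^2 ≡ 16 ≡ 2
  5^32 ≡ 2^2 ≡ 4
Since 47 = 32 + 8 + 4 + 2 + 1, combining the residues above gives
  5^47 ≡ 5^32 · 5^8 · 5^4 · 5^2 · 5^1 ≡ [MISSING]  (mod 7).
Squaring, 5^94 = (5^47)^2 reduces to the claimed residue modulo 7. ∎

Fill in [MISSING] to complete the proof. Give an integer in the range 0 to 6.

Multiply the listed residues: 4 · 4 · 2 · 4 · 5 = 16 → 32 → 128 → 640.
Reducing modulo 7: 640 = 91·7 + 3, so 5^47 ≡ 3.

3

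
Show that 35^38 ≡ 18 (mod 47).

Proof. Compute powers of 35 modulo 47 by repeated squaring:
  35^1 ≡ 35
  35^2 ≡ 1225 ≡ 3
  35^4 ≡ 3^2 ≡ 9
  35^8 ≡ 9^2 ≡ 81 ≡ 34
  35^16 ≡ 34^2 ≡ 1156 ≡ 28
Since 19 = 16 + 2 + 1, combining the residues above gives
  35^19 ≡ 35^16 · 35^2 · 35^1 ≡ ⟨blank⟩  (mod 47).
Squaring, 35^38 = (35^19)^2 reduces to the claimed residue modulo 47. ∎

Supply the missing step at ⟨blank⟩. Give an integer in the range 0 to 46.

26

35^16 · 35^2 · 35^1 ≡ 28 · 3 · 35 = 2940.
2940 mod 47 = 26, so 35^19 ≡ 26 (mod 47).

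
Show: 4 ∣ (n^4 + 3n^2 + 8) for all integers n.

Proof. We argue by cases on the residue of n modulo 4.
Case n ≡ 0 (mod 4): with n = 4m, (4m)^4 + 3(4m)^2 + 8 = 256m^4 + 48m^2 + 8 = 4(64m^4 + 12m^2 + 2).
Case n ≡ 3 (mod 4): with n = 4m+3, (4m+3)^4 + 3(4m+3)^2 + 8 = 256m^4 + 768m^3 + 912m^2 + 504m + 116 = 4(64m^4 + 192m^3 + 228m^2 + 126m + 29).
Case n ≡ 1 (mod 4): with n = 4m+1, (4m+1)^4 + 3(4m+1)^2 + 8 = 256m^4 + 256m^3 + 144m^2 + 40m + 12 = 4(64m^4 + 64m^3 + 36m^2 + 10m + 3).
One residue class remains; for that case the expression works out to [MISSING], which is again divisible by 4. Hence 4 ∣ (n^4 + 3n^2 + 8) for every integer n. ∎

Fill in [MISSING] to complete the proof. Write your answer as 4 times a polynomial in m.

The residues treated are {0, 3, 1}, so the missing case is n ≡ 2 (mod 4); write n = 4m+2.
Then (4m+2)^4 + 3(4m+2)^2 + 8 = 256m^4 + 512m^3 + 432m^2 + 176m + 36 = 4(64m^4 + 128m^3 + 108m^2 + 44m + 9).

4(64m^4 + 128m^3 + 108m^2 + 44m + 9)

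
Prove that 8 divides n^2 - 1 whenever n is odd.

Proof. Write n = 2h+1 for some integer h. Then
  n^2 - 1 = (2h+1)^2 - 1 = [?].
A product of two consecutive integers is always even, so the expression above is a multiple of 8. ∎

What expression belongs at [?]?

4h(h + 1)

(2h+1)^2 - 1 = 4h^2 + 4h + 1 - 1 = 4h^2 + 4h = 4h(h+1).
Since h and h+1 are consecutive, h(h+1) is even, and 4·(even) is a multiple of 8.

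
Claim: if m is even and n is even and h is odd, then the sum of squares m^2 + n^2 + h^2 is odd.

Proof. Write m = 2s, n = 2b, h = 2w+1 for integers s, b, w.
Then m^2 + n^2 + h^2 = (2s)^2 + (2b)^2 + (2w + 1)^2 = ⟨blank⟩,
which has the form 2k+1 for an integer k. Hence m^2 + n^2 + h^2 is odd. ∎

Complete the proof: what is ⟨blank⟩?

2(2b^2 + 2s^2 + 2w^2 + 2w) + 1

Expanding: (2s)^2 + (2b)^2 + (2w + 1)^2 = 4b^2 + 4s^2 + 4w^2 + 4w + 1.
Every term except the constant is even, so this is 2(2b^2 + 2s^2 + 2w^2 + 2w) + 1,
and 2b^2 + 2s^2 + 2w^2 + 2w ∈ ℤ gives the required form.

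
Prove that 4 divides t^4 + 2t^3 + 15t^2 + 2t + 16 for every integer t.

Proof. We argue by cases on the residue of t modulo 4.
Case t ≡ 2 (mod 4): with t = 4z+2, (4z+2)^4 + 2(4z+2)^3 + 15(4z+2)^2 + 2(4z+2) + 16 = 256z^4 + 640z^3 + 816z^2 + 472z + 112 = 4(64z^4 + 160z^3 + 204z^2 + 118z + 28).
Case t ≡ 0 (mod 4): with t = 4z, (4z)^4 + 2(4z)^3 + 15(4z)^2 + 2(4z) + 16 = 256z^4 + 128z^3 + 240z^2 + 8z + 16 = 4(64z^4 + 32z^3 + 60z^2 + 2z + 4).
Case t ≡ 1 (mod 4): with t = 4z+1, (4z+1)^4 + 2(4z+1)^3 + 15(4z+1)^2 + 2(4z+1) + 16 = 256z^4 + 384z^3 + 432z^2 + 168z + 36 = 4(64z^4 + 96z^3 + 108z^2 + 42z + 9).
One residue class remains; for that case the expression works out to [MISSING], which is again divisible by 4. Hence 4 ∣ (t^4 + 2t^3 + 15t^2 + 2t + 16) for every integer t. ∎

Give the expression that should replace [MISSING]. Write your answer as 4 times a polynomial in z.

4(64z^4 + 224z^3 + 348z^2 + 254z + 73)

Only t ≡ 3 (mod 4) is unaccounted for. Put t = 4z+3:
(4z+3)^4 + 2(4z+3)^3 + 15(4z+3)^2 + 2(4z+3) + 16 expands to 256z^4 + 896z^3 + 1392z^2 + 1016z + 292,
and factoring out 4 leaves 4(64z^4 + 224z^3 + 348z^2 + 254z + 73).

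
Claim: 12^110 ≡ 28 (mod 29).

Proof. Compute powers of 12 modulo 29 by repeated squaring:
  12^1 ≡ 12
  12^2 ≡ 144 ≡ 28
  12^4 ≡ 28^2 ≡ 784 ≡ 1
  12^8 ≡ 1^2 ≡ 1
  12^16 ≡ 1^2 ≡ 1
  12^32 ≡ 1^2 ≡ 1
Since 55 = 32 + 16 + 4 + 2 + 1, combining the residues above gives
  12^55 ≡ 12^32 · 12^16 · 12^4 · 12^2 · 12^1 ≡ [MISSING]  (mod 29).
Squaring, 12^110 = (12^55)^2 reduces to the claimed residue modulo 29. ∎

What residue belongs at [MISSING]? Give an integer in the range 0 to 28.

12^32 · 12^16 · 12^4 · 12^2 · 12^1 ≡ 1 · 1 · 1 · 28 · 12 = 336.
336 mod 29 = 17, so 12^55 ≡ 17 (mod 29).

17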